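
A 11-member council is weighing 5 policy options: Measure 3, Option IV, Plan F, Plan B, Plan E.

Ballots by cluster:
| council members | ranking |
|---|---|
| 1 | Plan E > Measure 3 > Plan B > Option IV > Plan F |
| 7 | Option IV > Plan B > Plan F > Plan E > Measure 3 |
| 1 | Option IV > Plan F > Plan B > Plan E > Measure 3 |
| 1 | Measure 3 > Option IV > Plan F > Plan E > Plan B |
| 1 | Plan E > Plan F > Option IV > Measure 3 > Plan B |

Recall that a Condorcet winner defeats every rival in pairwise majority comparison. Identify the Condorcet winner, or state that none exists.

Check each pair by majority over 11 ballots:
Measure 3 vs Option IV: Measure 3 is ranked higher on 1+1 = 2 ballots, Option IV on 9. Option IV wins 9–2.
Measure 3 vs Plan F: 1+1 = 2 for Measure 3, 9 for Plan F — Plan F by 9–2.
Measure 3 vs Plan B: Plan B, 8–3.
Measure 3 vs Plan E: Measure 3 is ranked higher on 1 ballot, Plan E on 10. Plan E wins 10–1.
Option IV vs Plan F: Option IV preferred on 1+7+1+1 = 10 ballots; Option IV wins 10–1.
Option IV vs Plan B: Option IV, 10–1.
Option IV vs Plan E: Option IV, 9–2.
Plan F vs Plan B: Plan B wins 8–3.
Plan F vs Plan E: Plan F wins 9–2.
Plan B vs Plan E: Plan B preferred on 7+1 = 8 ballots; Plan B wins 8–3.
Option IV wins every pairwise contest, so Option IV is the Condorcet winner.

Option IV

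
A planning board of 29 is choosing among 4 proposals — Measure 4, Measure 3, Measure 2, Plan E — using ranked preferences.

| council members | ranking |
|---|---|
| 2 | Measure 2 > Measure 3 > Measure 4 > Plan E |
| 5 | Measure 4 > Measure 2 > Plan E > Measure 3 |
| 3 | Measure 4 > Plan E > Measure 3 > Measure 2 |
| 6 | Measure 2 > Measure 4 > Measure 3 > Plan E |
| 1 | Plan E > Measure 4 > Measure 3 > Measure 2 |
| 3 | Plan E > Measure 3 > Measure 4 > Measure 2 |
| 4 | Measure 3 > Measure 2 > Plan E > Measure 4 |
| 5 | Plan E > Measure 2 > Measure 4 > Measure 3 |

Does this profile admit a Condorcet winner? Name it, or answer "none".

Pairwise majorities:
Measure 4 vs Measure 3: Measure 4 wins 20–9.
Measure 4 vs Measure 2: Measure 2 wins 17–12.
Measure 4–Plan E: Measure 4 16–13.
Measure 3–Measure 2: Measure 2 18–11.
Measure 3–Plan E: Plan E 17–12.
Measure 2 vs Plan E: Measure 2, 17–12.
Measure 2 beats each of Measure 4, Measure 3, Plan E — Measure 2 is the Condorcet winner.

Measure 2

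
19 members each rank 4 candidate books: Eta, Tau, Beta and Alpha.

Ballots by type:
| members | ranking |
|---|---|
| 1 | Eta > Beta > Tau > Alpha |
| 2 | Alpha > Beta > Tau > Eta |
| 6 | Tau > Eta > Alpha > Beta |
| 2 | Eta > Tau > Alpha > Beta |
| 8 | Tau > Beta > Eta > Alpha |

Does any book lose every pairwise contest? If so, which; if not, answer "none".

none

Head-to-head results (19 members):
Eta vs Tau: Tau, 16–3.
Eta vs Beta: Eta is ranked higher on 1+6+2 = 9 ballots, Beta on 10. Beta wins 10–9.
Eta vs Alpha: 17 to 2, Eta.
Tau vs Beta: Tau wins 16–3.
Tau vs Alpha: 17 to 2, Tau.
Beta vs Alpha: 1+8 = 9 for Beta, 10 for Alpha — Alpha by 10–9.
Every book wins at least one matchup (Eta beats Alpha; Tau beats Eta; Beta beats Eta; Alpha beats Beta), so there is no Condorcet loser.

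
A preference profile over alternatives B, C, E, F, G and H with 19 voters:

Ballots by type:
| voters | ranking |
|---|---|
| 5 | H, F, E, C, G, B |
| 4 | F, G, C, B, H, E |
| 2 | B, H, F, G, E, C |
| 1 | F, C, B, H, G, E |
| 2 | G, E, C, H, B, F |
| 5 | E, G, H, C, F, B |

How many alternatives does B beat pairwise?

B against each rival (19 voters):
B–C: C 17–2.
B–E: E 12–7.
B vs F: F wins 15–4.
B vs G: 2+1 = 3 for B, 16 for G — G by 16–3.
B vs H: 7 to 12, H.
B beats no one; loses to C, E, F, G, H — 0 pairwise wins.

0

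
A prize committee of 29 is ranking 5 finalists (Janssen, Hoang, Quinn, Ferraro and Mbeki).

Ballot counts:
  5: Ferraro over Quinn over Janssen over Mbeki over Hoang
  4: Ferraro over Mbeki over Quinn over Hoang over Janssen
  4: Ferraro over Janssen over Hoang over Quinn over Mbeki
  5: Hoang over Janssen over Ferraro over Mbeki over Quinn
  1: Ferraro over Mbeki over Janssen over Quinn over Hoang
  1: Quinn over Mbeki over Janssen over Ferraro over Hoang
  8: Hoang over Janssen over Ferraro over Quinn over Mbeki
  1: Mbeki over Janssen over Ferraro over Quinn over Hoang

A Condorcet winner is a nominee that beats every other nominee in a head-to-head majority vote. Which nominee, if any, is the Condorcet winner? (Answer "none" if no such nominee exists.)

none

Check each pair by majority over 29 ballots:
Janssen vs Hoang: Janssen is ranked higher on 5+4+1+1+1 = 12 ballots, Hoang on 17. Hoang wins 17–12.
Janssen vs Quinn: Janssen is ranked higher on 4+5+1+8+1 = 19 ballots, Quinn on 10. Janssen wins 19–10.
Janssen vs Ferraro: Janssen preferred on 5+1+8+1 = 15 ballots; Janssen wins 15–14.
Janssen vs Mbeki: 5+4+5+8 = 22 for Janssen, 7 for Mbeki — Janssen by 22–7.
Hoang vs Quinn: Hoang preferred on 4+5+8 = 17 ballots; Hoang wins 17–12.
Hoang vs Ferraro: Hoang is ranked higher on 5+8 = 13 ballots, Ferraro on 16. Ferraro wins 16–13.
Hoang vs Mbeki: 17 to 12, Hoang.
Quinn vs Ferraro: 1 to 28, Ferraro.
Quinn vs Mbeki: 18 to 11, Quinn.
Ferraro vs Mbeki: 27 to 2, Ferraro.
Every nominee loses at least once (Janssen loses to Hoang; Hoang loses to Ferraro; Quinn loses to Janssen; Ferraro loses to Janssen; Mbeki loses to Janssen). The majority relation contains the cycle Janssen → Ferraro → Hoang → Janssen, so there is no Condorcet winner.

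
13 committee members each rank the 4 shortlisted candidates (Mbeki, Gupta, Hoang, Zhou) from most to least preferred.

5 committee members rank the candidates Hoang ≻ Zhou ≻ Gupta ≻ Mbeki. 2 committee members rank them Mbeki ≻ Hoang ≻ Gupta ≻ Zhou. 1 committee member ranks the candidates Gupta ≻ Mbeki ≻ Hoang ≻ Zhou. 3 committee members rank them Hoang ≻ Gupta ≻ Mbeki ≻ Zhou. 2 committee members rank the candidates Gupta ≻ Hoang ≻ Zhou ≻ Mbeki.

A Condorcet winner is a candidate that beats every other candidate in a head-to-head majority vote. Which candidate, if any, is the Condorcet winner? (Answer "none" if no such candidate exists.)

Pairwise majorities:
Mbeki vs Gupta: Gupta wins 11–2.
Mbeki vs Hoang: Hoang, 10–3.
Mbeki vs Zhou: Zhou, 7–6.
Gupta–Hoang: Hoang 10–3.
Gupta vs Zhou: Gupta wins 8–5.
Hoang vs Zhou: Hoang, 13–0.
Only Hoang has no losses; Hoang is the Condorcet winner.

Hoang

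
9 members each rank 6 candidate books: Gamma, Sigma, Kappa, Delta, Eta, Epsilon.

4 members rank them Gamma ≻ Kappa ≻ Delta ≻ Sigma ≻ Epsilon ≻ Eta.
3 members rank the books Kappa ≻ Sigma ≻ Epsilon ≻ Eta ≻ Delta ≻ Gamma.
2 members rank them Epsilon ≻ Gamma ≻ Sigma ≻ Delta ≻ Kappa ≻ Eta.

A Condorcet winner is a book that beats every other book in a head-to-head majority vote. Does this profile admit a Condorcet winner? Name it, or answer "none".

Check each pair by majority over 9 ballots:
Gamma vs Sigma: 4+2 = 6 for Gamma, 3 for Sigma — Gamma by 6–3.
Gamma vs Kappa: Gamma wins 6–3.
Gamma–Delta: Gamma 6–3.
Gamma vs Eta: Gamma, 6–3.
Gamma vs Epsilon: 4 to 5, Epsilon.
Sigma–Kappa: Kappa 7–2.
Sigma–Delta: Sigma 5–4.
Sigma vs Eta: Sigma wins 9–0.
Sigma–Epsilon: Sigma 7–2.
Kappa vs Delta: Kappa, 7–2.
Kappa vs Eta: Kappa, 9–0.
Kappa–Epsilon: Kappa 7–2.
Delta vs Eta: 6 to 3, Delta.
Delta vs Epsilon: Delta preferred on 4 ballots; Epsilon wins 5–4.
Eta vs Epsilon: 0 to 9, Epsilon.
Each book drops at least one matchup (Gamma loses to Epsilon; Sigma loses to Gamma; Kappa loses to Gamma; Delta loses to Gamma; Eta loses to Gamma; Epsilon loses to Sigma); the cycle Gamma beats Sigma beats Epsilon beats Gamma rules out a Condorcet winner.

none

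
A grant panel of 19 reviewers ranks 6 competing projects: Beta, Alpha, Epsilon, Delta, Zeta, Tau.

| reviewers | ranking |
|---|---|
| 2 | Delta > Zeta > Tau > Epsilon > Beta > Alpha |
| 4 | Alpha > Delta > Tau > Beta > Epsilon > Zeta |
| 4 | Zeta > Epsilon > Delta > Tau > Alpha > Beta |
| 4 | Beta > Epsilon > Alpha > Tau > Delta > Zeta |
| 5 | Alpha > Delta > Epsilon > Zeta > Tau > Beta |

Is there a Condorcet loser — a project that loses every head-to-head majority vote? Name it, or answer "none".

Beta

Pairwise majorities:
Beta vs Alpha: Beta is ranked higher on 2+4 = 6 ballots, Alpha on 13. Alpha wins 13–6.
Beta vs Epsilon: Epsilon, 11–8.
Beta vs Delta: Beta is ranked higher on 4 ballots, Delta on 15. Delta wins 15–4.
Beta vs Zeta: Zeta wins 11–8.
Beta vs Tau: 4 to 15, Tau.
Alpha vs Epsilon: Epsilon, 10–9.
Alpha vs Delta: Alpha is ranked higher on 4+4+5 = 13 ballots, Delta on 6. Alpha wins 13–6.
Alpha vs Zeta: Alpha wins 13–6.
Alpha vs Tau: 4+4+5 = 13 for Alpha, 6 for Tau — Alpha by 13–6.
Epsilon–Delta: Delta 11–8.
Epsilon vs Zeta: 13 to 6, Epsilon.
Epsilon vs Tau: Epsilon is ranked higher on 4+4+5 = 13 ballots, Tau on 6. Epsilon wins 13–6.
Delta vs Zeta: Delta wins 15–4.
Delta–Tau: Delta 15–4.
Zeta–Tau: Zeta 11–8.
Beta loses to every other project — it is the Condorcet loser.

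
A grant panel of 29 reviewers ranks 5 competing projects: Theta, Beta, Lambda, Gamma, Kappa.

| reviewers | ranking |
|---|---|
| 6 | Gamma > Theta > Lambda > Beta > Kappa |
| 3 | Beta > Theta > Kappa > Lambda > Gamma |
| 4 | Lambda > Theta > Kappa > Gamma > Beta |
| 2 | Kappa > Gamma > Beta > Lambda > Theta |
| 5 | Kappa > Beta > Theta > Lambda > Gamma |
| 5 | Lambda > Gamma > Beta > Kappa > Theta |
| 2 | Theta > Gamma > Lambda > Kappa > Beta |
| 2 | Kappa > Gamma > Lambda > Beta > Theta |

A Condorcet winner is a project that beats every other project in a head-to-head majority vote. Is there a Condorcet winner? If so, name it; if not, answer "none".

Head-to-head results (29 reviewers):
Theta–Beta: Beta 17–12.
Theta vs Lambda: Theta, 16–13.
Theta vs Gamma: Gamma wins 15–14.
Theta vs Kappa: Theta, 15–14.
Beta vs Lambda: Lambda, 19–10.
Beta vs Gamma: Gamma wins 21–8.
Beta–Kappa: Kappa 15–14.
Lambda vs Gamma: Lambda, 17–12.
Lambda vs Kappa: Lambda wins 17–12.
Gamma–Kappa: Kappa 16–13.
Each project drops at least one matchup (Theta loses to Beta; Beta loses to Lambda; Lambda loses to Theta; Gamma loses to Lambda; Kappa loses to Theta); the cycle Theta beats Lambda beats Beta beats Theta rules out a Condorcet winner.

none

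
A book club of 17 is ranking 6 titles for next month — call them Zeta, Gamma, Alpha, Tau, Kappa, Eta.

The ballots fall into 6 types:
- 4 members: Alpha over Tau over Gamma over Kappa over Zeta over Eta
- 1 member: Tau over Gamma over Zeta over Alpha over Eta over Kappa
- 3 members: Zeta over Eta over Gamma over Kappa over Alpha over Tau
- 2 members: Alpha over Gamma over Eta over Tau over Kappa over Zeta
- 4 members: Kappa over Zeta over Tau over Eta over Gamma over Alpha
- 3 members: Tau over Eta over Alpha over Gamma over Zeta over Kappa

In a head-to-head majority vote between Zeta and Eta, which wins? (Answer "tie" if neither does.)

Zeta

Ballots ranking Zeta above Eta: 4 + 1 + 3 + 4 = 12.
Ballots ranking Eta above Zeta: 17 − 12 = 5.
Zeta wins the head-to-head 12–5.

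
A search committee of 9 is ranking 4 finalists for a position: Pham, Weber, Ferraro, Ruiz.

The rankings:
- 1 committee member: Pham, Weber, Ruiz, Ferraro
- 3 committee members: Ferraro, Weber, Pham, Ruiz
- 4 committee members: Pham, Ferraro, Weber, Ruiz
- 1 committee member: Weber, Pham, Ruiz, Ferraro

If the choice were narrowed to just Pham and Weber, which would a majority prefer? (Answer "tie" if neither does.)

Ballots ranking Pham above Weber: 1 + 4 = 5.
Ballots ranking Weber above Pham: 9 − 5 = 4.
Pham wins the head-to-head 5–4.

Pham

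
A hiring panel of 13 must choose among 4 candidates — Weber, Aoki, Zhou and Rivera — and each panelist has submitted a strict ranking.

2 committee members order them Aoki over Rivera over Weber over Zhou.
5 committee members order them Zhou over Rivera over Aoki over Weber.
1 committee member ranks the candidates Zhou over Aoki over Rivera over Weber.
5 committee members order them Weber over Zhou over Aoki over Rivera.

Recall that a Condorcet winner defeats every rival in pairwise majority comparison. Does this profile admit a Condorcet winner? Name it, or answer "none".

Check each pair by majority over 13 ballots:
Weber vs Aoki: Weber is ranked higher on 5 ballots, Aoki on 8. Aoki wins 8–5.
Weber vs Zhou: 2+5 = 7 for Weber, 6 for Zhou — Weber by 7–6.
Weber–Rivera: Rivera 8–5.
Aoki vs Zhou: 2 to 11, Zhou.
Aoki vs Rivera: Aoki, 8–5.
Zhou vs Rivera: 5+1+5 = 11 for Zhou, 2 for Rivera — Zhou by 11–2.
Every candidate loses at least once (Weber loses to Aoki; Aoki loses to Zhou; Zhou loses to Weber; Rivera loses to Aoki). The majority relation contains the cycle Weber > Zhou > Aoki > Weber, so there is no Condorcet winner.

none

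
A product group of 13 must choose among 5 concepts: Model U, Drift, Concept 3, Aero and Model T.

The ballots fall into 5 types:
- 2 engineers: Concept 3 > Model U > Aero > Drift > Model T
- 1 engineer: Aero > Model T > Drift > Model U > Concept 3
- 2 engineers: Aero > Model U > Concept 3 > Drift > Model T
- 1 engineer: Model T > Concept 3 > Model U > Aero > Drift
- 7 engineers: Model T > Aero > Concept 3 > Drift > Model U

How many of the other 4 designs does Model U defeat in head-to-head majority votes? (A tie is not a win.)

0

Model U against each rival (13 engineers):
Model U vs Drift: 5 to 8, Drift.
Model U–Concept 3: Concept 3 10–3.
Model U–Aero: Aero 10–3.
Model U vs Model T: 4 to 9, Model T.
Model U beats no one; loses to Drift, Concept 3, Aero, Model T — 0 pairwise wins.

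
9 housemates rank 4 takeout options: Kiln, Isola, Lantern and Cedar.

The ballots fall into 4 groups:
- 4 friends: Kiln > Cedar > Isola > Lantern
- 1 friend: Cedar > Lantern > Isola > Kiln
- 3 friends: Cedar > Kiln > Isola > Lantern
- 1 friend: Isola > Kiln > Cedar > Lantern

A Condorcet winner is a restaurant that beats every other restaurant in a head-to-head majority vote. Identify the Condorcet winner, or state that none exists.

Pairwise majorities:
Kiln–Isola: Kiln 7–2.
Kiln vs Lantern: Kiln, 8–1.
Kiln vs Cedar: Kiln wins 5–4.
Isola–Lantern: Isola 8–1.
Isola vs Cedar: Cedar, 8–1.
Lantern–Cedar: Cedar 9–0.
Kiln wins every pairwise contest, so Kiln is the Condorcet winner.

Kiln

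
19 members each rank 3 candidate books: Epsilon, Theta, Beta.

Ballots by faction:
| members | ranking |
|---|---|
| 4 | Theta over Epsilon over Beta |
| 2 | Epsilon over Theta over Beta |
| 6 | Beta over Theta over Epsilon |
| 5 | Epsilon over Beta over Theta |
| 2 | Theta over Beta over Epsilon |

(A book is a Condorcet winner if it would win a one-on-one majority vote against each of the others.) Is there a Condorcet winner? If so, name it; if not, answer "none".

none

Check each pair by majority over 19 ballots:
Epsilon vs Theta: Epsilon preferred on 2+5 = 7 ballots; Theta wins 12–7.
Epsilon vs Beta: 4+2+5 = 11 for Epsilon, 8 for Beta — Epsilon by 11–8.
Theta vs Beta: Theta is ranked higher on 4+2+2 = 8 ballots, Beta on 11. Beta wins 11–8.
Each book drops at least one matchup (Epsilon loses to Theta; Theta loses to Beta; Beta loses to Epsilon); the cycle Epsilon beats Beta beats Theta beats Epsilon rules out a Condorcet winner.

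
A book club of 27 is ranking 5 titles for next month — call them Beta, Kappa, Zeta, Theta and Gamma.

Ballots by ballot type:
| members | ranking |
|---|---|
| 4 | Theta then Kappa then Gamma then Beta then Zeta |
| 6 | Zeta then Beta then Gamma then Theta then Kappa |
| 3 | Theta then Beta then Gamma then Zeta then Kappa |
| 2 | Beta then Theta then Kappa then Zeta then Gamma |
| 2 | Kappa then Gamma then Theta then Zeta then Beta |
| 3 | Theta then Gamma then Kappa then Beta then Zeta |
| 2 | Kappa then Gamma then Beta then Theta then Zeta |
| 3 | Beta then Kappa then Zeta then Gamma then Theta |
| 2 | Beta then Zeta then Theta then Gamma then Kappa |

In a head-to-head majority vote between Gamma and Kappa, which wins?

Gamma

Ballots ranking Gamma above Kappa: 6 + 3 + 3 + 2 = 14.
Ballots ranking Kappa above Gamma: 27 − 14 = 13.
Gamma wins the head-to-head 14–13.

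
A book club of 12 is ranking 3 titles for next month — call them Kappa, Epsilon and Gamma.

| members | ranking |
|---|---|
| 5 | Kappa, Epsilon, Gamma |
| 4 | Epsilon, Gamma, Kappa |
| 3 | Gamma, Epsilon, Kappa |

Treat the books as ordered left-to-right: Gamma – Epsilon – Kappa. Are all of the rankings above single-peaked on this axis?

yes

Axis positions: Gamma=1, Epsilon=2, Kappa=3.
Group 1 (peak Kappa at position 3): ranking walks positions 3-2-1, expanding outward from the peak — single-peaked.
Group 2 (peak Epsilon at position 2): ranking walks positions 2-1-3, expanding outward from the peak — single-peaked.
Group 3 (peak Gamma at position 1): ranking walks positions 1-2-3, expanding outward from the peak — single-peaked.
Every ranking is single-peaked on this axis.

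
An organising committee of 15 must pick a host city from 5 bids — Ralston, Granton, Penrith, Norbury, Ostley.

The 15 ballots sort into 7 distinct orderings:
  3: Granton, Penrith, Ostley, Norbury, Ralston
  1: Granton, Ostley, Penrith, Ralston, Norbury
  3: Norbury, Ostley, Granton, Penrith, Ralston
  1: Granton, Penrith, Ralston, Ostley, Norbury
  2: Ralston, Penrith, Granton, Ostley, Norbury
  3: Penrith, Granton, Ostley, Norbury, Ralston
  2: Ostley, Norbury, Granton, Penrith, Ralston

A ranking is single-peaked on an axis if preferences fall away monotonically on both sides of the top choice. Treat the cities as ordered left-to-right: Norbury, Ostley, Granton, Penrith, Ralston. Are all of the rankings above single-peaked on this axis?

yes

Axis positions: Norbury=1, Ostley=2, Granton=3, Penrith=4, Ralston=5.
Cluster 1 (peak Granton at position 3): ranking walks positions 3-4-2-1-5, expanding outward from the peak — single-peaked.
Cluster 2 (peak Granton at position 3): ranking walks positions 3-2-4-5-1, expanding outward from the peak — single-peaked.
Cluster 3 (peak Norbury at position 1): ranking walks positions 1-2-3-4-5, expanding outward from the peak — single-peaked.
Cluster 4 (peak Granton at position 3): ranking walks positions 3-4-5-2-1, expanding outward from the peak — single-peaked.
Cluster 5 (peak Ralston at position 5): ranking walks positions 5-4-3-2-1, expanding outward from the peak — single-peaked.
Cluster 6 (peak Penrith at position 4): ranking walks positions 4-3-2-1-5, expanding outward from the peak — single-peaked.
Cluster 7 (peak Ostley at position 2): ranking walks positions 2-1-3-4-5, expanding outward from the peak — single-peaked.
Every ranking is single-peaked on this axis.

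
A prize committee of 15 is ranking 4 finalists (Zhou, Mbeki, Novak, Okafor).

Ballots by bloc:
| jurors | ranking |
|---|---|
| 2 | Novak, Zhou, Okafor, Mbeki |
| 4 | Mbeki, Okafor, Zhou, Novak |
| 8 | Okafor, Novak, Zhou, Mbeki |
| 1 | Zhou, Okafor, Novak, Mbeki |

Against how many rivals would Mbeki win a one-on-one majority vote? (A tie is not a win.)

0

Mbeki against each rival (15 jurors):
Mbeki vs Zhou: Zhou, 11–4.
Mbeki vs Novak: 4 for Mbeki, 11 for Novak — Novak by 11–4.
Mbeki vs Okafor: 4 to 11, Okafor.
Mbeki beats no one; loses to Zhou, Novak, Okafor — 0 pairwise wins.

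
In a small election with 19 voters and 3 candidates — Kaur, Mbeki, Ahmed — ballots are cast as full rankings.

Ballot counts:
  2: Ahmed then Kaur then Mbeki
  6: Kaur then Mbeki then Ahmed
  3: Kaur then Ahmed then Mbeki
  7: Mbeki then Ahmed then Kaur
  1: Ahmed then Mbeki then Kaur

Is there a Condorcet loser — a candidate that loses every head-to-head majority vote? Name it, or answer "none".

none

Pairwise majorities:
Kaur vs Mbeki: Kaur preferred on 2+6+3 = 11 ballots; Kaur wins 11–8.
Kaur–Ahmed: Ahmed 10–9.
Mbeki vs Ahmed: 13 to 6, Mbeki.
Each candidate has at least one pairwise win (Kaur beats Mbeki; Mbeki beats Ahmed; Ahmed beats Kaur) — no Condorcet loser.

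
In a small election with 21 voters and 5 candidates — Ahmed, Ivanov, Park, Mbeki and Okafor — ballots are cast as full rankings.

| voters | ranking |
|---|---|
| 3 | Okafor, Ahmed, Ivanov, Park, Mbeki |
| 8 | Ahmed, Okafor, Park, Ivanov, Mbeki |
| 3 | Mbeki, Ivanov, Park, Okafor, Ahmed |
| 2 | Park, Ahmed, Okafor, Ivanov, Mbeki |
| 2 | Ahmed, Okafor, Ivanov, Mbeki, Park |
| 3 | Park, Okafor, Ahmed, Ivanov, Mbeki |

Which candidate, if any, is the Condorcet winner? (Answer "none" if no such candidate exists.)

Ahmed

Check each pair by majority over 21 ballots:
Ahmed vs Ivanov: Ahmed wins 18–3.
Ahmed vs Park: Ahmed wins 13–8.
Ahmed–Mbeki: Ahmed 18–3.
Ahmed–Okafor: Ahmed 12–9.
Ivanov vs Park: Park, 13–8.
Ivanov vs Mbeki: Ivanov wins 18–3.
Ivanov vs Okafor: Okafor, 18–3.
Park–Mbeki: Park 16–5.
Park vs Okafor: Okafor, 13–8.
Mbeki vs Okafor: Okafor, 18–3.
Ahmed beats each of Ivanov, Park, Mbeki, Okafor — Ahmed is the Condorcet winner.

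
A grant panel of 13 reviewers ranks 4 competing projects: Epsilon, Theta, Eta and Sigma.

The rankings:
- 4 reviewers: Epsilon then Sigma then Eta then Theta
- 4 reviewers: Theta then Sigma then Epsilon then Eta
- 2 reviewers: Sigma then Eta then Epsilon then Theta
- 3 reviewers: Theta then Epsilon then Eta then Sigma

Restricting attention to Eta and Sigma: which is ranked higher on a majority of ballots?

Sigma

Ballots ranking Eta above Sigma: 3.
Ballots ranking Sigma above Eta: 13 − 3 = 10.
Sigma wins the head-to-head 10–3.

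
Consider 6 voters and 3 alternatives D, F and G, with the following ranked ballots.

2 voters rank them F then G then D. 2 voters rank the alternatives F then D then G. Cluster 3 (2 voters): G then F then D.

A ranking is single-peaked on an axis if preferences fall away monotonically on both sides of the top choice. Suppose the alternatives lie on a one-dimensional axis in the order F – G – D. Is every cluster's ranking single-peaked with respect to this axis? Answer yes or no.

no

Axis positions: F=1, G=2, D=3.
Cluster 1 (peak F at position 1): ranking walks positions 1-2-3, expanding outward from the peak — single-peaked.
Cluster 2: ranking walks positions 1-3-2; D is ranked above G even though G lies between D and the peak F on the axis — preferences dip and rise again. Not single-peaked.
Cluster 3 (peak G at position 2): ranking walks positions 2-1-3, expanding outward from the peak — single-peaked.
Cluster 2 violates single-peakedness, so the profile is not single-peaked on this axis.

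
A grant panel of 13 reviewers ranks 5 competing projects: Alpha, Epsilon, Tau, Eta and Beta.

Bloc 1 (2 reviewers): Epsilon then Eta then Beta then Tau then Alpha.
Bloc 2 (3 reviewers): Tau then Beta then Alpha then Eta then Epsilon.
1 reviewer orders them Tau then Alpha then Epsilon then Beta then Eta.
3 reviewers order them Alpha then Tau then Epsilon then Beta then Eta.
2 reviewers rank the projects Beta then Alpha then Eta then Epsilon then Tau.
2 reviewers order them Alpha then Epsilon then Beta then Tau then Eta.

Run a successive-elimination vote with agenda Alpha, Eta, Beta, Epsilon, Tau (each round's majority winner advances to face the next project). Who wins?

Round 1: Alpha vs Eta — 11–2, Alpha advances.
Round 2: Alpha vs Beta — 6–7, Beta advances.
Round 3: Beta vs Epsilon — 5–8, Epsilon advances.
Round 4: Epsilon vs Tau — 6–7, Tau advances.
The agenda winner is Tau.

Tau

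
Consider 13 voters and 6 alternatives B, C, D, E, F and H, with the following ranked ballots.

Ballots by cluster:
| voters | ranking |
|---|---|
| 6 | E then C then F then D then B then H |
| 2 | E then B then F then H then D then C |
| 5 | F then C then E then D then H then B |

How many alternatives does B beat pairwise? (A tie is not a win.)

B against each rival (13 voters):
B–C: C 11–2.
B vs D: 2 to 11, D.
B vs E: E, 13–0.
B vs F: 2 for B, 11 for F — F by 11–2.
B vs H: B is ranked higher on 6+2 = 8 ballots, H on 5. B wins 8–5.
B beats H; loses to C, D, E, F — 1 pairwise win.

1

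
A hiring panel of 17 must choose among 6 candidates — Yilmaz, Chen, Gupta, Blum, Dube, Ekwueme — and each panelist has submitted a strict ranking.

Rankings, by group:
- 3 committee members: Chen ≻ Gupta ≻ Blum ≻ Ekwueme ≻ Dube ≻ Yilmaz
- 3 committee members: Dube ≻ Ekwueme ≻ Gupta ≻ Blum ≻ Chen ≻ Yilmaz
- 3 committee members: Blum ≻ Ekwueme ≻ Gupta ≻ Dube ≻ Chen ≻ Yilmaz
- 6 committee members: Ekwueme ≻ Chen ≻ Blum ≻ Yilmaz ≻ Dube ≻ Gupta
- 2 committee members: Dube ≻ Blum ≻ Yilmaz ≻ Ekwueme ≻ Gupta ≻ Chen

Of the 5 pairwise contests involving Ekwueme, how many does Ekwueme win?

Ekwueme against each rival (17 committee members):
Ekwueme vs Yilmaz: 15 to 2, Ekwueme.
Ekwueme vs Chen: Ekwueme wins 14–3.
Ekwueme vs Gupta: Ekwueme wins 14–3.
Ekwueme vs Blum: Ekwueme, 9–8.
Ekwueme vs Dube: Ekwueme wins 12–5.
Ekwueme beats Yilmaz, Chen, Gupta, Blum, Dube — 5 pairwise wins.

5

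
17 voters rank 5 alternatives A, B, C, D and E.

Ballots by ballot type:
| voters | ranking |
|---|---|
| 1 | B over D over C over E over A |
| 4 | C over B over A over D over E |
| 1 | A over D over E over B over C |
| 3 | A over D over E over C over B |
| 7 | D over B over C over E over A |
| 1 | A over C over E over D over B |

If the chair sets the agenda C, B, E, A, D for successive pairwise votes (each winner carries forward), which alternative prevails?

D

Round 1: C vs B — 8–9, B advances.
Round 2: B vs E — 12–5, B advances.
Round 3: B vs A — 12–5, B advances.
Round 4: B vs D — 5–12, D advances.
The agenda winner is D.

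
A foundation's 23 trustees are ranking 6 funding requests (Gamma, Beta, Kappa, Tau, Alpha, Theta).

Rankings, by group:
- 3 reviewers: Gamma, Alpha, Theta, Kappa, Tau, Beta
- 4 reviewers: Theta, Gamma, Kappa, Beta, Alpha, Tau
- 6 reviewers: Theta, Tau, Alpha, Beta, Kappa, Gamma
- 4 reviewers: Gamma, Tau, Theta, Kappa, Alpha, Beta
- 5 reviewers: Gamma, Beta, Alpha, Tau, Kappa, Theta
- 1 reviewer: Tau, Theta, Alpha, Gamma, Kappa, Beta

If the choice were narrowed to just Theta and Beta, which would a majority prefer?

Theta

Ballots ranking Theta above Beta: 3 + 4 + 6 + 4 + 1 = 18.
Ballots ranking Beta above Theta: 23 − 18 = 5.
Theta wins the head-to-head 18–5.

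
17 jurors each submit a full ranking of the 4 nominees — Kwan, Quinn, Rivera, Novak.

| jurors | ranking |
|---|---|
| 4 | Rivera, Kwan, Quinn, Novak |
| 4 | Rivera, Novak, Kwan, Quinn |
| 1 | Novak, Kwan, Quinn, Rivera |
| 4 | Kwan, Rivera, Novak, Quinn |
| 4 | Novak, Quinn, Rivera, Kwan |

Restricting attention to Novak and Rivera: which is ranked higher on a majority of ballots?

Ballots ranking Novak above Rivera: 1 + 4 = 5.
Ballots ranking Rivera above Novak: 17 − 5 = 12.
Rivera wins the head-to-head 12–5.

Rivera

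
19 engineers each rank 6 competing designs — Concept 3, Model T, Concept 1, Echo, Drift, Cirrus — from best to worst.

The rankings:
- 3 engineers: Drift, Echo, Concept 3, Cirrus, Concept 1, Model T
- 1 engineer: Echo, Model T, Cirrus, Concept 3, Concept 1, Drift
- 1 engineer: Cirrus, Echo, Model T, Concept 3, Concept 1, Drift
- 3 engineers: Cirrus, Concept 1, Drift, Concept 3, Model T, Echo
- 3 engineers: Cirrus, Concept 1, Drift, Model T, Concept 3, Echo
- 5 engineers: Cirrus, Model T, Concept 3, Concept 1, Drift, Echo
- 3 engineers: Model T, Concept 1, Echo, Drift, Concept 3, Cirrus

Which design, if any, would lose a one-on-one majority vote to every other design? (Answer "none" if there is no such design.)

Head-to-head results (19 engineers):
Concept 3 vs Model T: 6 to 13, Model T.
Concept 3 vs Concept 1: Concept 3 is ranked higher on 3+1+1+5 = 10 ballots, Concept 1 on 9. Concept 3 wins 10–9.
Concept 3 vs Echo: Concept 3 is ranked higher on 3+3+5 = 11 ballots, Echo on 8. Concept 3 wins 11–8.
Concept 3 vs Drift: Drift wins 12–7.
Concept 3 vs Cirrus: Concept 3 is ranked higher on 3+3 = 6 ballots, Cirrus on 13. Cirrus wins 13–6.
Model T–Concept 1: Model T 10–9.
Model T vs Echo: Model T wins 14–5.
Model T vs Drift: Model T wins 10–9.
Model T vs Cirrus: 4 to 15, Cirrus.
Concept 1–Echo: Concept 1 14–5.
Concept 1–Drift: Concept 1 16–3.
Concept 1 vs Cirrus: Concept 1 preferred on 3 ballots; Cirrus wins 16–3.
Echo–Drift: Drift 14–5.
Echo vs Cirrus: Echo is ranked higher on 3+1+3 = 7 ballots, Cirrus on 12. Cirrus wins 12–7.
Drift vs Cirrus: Drift is ranked higher on 3+3 = 6 ballots, Cirrus on 13. Cirrus wins 13–6.
Echo is beaten in every head-to-head and is the Condorcet loser.

Echo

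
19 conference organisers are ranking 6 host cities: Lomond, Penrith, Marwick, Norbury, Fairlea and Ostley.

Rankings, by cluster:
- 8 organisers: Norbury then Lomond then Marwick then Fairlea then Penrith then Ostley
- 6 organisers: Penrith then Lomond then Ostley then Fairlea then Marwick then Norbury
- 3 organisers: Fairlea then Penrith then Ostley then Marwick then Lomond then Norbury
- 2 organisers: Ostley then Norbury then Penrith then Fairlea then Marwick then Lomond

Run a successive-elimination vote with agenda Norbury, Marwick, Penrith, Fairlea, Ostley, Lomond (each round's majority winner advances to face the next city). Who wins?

Lomond

Round 1: Norbury vs Marwick — 10–9, Norbury advances.
Round 2: Norbury vs Penrith — 10–9, Norbury advances.
Round 3: Norbury vs Fairlea — 10–9, Norbury advances.
Round 4: Norbury vs Ostley — 8–11, Ostley advances.
Round 5: Ostley vs Lomond — 5–14, Lomond advances.
Lomond survives the agenda.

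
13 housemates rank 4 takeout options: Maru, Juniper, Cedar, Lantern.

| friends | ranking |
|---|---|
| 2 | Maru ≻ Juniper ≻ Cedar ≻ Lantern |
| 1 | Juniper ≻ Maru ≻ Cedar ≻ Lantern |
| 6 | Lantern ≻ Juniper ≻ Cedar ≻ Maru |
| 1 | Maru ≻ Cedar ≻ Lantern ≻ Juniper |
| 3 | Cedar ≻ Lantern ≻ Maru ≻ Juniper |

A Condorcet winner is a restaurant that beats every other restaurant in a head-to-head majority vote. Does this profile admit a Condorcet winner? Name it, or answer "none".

none

Pairwise majorities:
Maru vs Juniper: 6 to 7, Juniper.
Maru vs Cedar: Maru preferred on 2+1+1 = 4 ballots; Cedar wins 9–4.
Maru vs Lantern: Lantern, 9–4.
Juniper–Cedar: Juniper 9–4.
Juniper–Lantern: Lantern 10–3.
Cedar–Lantern: Cedar 7–6.
Each restaurant drops at least one matchup (Maru loses to Juniper; Juniper loses to Lantern; Cedar loses to Juniper; Lantern loses to Cedar); the cycle Juniper beats Cedar beats Lantern beats Juniper rules out a Condorcet winner.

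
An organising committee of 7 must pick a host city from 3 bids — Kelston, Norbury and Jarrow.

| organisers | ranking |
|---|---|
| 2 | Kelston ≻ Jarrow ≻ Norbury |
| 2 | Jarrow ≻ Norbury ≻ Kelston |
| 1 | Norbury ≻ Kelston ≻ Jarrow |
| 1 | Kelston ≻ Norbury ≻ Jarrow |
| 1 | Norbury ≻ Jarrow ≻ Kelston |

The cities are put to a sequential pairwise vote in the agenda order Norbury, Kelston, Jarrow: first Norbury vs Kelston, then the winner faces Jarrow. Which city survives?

Jarrow

Round 1: Norbury vs Kelston — 4–3, Norbury advances.
Round 2: Norbury vs Jarrow — 3–4, Jarrow advances.
Jarrow survives the agenda.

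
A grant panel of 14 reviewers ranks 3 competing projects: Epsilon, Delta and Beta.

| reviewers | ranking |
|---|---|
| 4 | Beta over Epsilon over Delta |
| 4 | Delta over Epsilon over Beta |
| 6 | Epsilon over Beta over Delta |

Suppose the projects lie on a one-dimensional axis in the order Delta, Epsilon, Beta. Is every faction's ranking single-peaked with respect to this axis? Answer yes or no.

yes

Axis positions: Delta=1, Epsilon=2, Beta=3.
Faction 1 (peak Beta at position 3): ranking walks positions 3-2-1, expanding outward from the peak — single-peaked.
Faction 2 (peak Delta at position 1): ranking walks positions 1-2-3, expanding outward from the peak — single-peaked.
Faction 3 (peak Epsilon at position 2): ranking walks positions 2-3-1, expanding outward from the peak — single-peaked.
Every ranking is single-peaked on this axis.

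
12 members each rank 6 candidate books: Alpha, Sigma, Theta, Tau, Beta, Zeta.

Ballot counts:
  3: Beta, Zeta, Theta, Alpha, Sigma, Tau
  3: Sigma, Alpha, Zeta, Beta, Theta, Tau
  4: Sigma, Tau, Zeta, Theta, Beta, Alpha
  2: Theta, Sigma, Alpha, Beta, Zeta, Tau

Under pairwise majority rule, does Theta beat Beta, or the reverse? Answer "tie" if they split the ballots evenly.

tie

Ballots ranking Theta above Beta: 4 + 2 = 6.
Ballots ranking Beta above Theta: 12 − 6 = 6.
6–6: the pair ties.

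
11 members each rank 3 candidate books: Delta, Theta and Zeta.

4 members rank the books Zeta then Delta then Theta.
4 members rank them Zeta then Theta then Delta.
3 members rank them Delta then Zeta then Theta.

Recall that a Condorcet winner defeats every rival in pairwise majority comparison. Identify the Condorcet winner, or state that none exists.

Check each pair by majority over 11 ballots:
Delta vs Theta: Delta, 7–4.
Delta–Zeta: Zeta 8–3.
Theta vs Zeta: Zeta, 11–0.
Zeta defeats every rival head-to-head and is the Condorcet winner.

Zeta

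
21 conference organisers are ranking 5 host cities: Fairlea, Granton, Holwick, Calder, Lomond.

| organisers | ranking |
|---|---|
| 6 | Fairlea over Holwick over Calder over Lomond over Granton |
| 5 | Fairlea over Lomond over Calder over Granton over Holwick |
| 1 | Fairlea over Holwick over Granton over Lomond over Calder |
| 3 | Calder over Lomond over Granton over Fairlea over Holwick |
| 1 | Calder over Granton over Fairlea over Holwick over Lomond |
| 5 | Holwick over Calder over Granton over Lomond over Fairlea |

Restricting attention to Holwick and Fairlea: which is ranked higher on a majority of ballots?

Ballots ranking Holwick above Fairlea: 5.
Ballots ranking Fairlea above Holwick: 21 − 5 = 16.
Fairlea wins the head-to-head 16–5.

Fairlea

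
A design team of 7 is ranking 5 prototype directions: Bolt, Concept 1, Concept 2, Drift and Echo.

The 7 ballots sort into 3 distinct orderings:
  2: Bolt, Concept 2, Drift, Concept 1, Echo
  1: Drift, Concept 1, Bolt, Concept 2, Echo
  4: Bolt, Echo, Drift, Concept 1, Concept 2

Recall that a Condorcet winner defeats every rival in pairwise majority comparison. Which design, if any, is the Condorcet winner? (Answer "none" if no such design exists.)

Bolt

Pairwise majorities:
Bolt vs Concept 1: Bolt is ranked higher on 2+4 = 6 ballots, Concept 1 on 1. Bolt wins 6–1.
Bolt vs Concept 2: Bolt preferred on 2+1+4 = 7 ballots; Bolt wins 7–0.
Bolt vs Drift: 2+4 = 6 for Bolt, 1 for Drift — Bolt by 6–1.
Bolt vs Echo: Bolt is ranked higher on 2+1+4 = 7 ballots, Echo on 0. Bolt wins 7–0.
Concept 1 vs Concept 2: Concept 1 preferred on 1+4 = 5 ballots; Concept 1 wins 5–2.
Concept 1 vs Drift: 0 to 7, Drift.
Concept 1 vs Echo: Concept 1 is ranked higher on 2+1 = 3 ballots, Echo on 4. Echo wins 4–3.
Concept 2 vs Drift: Concept 2 is ranked higher on 2 ballots, Drift on 5. Drift wins 5–2.
Concept 2 vs Echo: 3 to 4, Echo.
Drift vs Echo: 3 to 4, Echo.
Bolt defeats every rival head-to-head and is the Condorcet winner.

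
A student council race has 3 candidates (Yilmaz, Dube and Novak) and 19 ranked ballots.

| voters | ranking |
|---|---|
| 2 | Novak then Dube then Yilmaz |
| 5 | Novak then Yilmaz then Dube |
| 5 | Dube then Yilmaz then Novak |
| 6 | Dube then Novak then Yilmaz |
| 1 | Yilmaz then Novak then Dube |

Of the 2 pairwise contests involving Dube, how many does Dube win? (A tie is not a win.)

2

Dube against each rival (19 voters):
Dube vs Yilmaz: Dube, 13–6.
Dube vs Novak: Dube wins 11–8.
Dube beats Yilmaz, Novak — 2 pairwise wins.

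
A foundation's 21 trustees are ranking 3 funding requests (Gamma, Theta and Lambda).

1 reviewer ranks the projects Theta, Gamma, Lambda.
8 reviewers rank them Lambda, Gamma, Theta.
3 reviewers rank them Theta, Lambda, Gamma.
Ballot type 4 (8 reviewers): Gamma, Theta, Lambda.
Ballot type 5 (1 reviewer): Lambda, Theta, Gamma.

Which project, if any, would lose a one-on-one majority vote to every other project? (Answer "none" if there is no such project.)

Pairwise majorities:
Gamma vs Theta: Gamma preferred on 8+8 = 16 ballots; Gamma wins 16–5.
Gamma vs Lambda: Lambda, 12–9.
Theta vs Lambda: Theta preferred on 1+3+8 = 12 ballots; Theta wins 12–9.
No project is winless: Gamma beats Theta; Theta beats Lambda; Lambda beats Gamma. There is no Condorcet loser.

none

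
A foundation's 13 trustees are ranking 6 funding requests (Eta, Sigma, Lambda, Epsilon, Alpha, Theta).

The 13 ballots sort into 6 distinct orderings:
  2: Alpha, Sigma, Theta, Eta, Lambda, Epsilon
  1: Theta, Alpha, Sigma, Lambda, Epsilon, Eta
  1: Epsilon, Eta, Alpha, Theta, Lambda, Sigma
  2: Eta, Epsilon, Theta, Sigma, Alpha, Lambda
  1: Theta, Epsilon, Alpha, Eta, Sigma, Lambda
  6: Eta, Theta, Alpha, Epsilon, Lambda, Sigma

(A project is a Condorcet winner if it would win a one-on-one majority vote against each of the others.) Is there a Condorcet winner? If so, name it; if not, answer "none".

Eta

Pairwise majorities:
Eta vs Sigma: 1+2+1+6 = 10 for Eta, 3 for Sigma — Eta by 10–3.
Eta vs Lambda: 12 to 1, Eta.
Eta vs Epsilon: 2+2+6 = 10 for Eta, 3 for Epsilon — Eta by 10–3.
Eta vs Alpha: Eta preferred on 1+2+6 = 9 ballots; Eta wins 9–4.
Eta vs Theta: 1+2+6 = 9 for Eta, 4 for Theta — Eta by 9–4.
Sigma vs Lambda: 2+1+2+1 = 6 for Sigma, 7 for Lambda — Lambda by 7–6.
Sigma vs Epsilon: 2+1 = 3 for Sigma, 10 for Epsilon — Epsilon by 10–3.
Sigma vs Alpha: 2 for Sigma, 11 for Alpha — Alpha by 11–2.
Sigma vs Theta: Sigma preferred on 2 ballots; Theta wins 11–2.
Lambda vs Epsilon: 2+1 = 3 for Lambda, 10 for Epsilon — Epsilon by 10–3.
Lambda vs Alpha: Lambda preferred on 0 ballots; Alpha wins 13–0.
Lambda vs Theta: Lambda preferred on 0 ballots; Theta wins 13–0.
Epsilon vs Alpha: Epsilon is ranked higher on 1+2+1 = 4 ballots, Alpha on 9. Alpha wins 9–4.
Epsilon vs Theta: Epsilon preferred on 1+2 = 3 ballots; Theta wins 10–3.
Alpha vs Theta: 3 to 10, Theta.
Eta wins every pairwise contest, so Eta is the Condorcet winner.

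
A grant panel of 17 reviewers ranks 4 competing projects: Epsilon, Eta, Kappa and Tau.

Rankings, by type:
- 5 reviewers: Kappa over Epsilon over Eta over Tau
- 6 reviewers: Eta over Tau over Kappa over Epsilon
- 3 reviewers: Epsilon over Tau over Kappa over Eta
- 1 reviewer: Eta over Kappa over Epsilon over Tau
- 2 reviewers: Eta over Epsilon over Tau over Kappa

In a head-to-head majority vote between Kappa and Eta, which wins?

Ballots ranking Kappa above Eta: 5 + 3 = 8.
Ballots ranking Eta above Kappa: 17 − 8 = 9.
Eta wins the head-to-head 9–8.

Eta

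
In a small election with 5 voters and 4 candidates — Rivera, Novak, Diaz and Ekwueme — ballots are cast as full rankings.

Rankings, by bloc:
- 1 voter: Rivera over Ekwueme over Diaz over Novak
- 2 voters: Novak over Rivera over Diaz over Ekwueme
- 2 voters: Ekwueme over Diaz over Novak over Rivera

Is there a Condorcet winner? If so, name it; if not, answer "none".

Check each pair by majority over 5 ballots:
Rivera–Novak: Novak 4–1.
Rivera vs Diaz: Rivera wins 3–2.
Rivera–Ekwueme: Rivera 3–2.
Novak–Diaz: Diaz 3–2.
Novak vs Ekwueme: Ekwueme, 3–2.
Diaz–Ekwueme: Ekwueme 3–2.
No candidate is unbeaten: Rivera loses to Novak; Novak loses to Diaz; Diaz loses to Rivera; Ekwueme loses to Rivera. In particular Rivera → Diaz → Novak → Rivera is a majority cycle — no Condorcet winner exists.

none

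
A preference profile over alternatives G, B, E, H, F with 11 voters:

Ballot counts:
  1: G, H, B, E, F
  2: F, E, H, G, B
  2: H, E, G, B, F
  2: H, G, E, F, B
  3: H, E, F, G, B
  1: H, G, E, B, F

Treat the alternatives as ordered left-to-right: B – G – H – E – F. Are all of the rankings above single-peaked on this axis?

Axis positions: B=1, G=2, H=3, E=4, F=5.
Group 1 (peak G at position 2): ranking walks positions 2-3-1-4-5, expanding outward from the peak — single-peaked.
Group 2 (peak F at position 5): ranking walks positions 5-4-3-2-1, expanding outward from the peak — single-peaked.
Group 3 (peak H at position 3): ranking walks positions 3-4-2-1-5, expanding outward from the peak — single-peaked.
Group 4 (peak H at position 3): ranking walks positions 3-2-4-5-1, expanding outward from the peak — single-peaked.
Group 5 (peak H at position 3): ranking walks positions 3-4-5-2-1, expanding outward from the peak — single-peaked.
Group 6 (peak H at position 3): ranking walks positions 3-2-4-1-5, expanding outward from the peak — single-peaked.
Every ranking is single-peaked on this axis.

yes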